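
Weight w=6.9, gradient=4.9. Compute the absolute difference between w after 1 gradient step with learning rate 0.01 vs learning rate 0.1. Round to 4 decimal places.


With lr=0.01: w_new = 6.9 - 0.01 * 4.9 = 6.851
With lr=0.1: w_new = 6.9 - 0.1 * 4.9 = 6.41
Absolute difference = |6.851 - 6.41|
= 0.4410

0.4410


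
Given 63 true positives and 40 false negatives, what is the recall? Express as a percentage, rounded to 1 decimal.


Recall = TP / (TP + FN) * 100
= 63 / (63 + 40)
= 63 / 103
= 0.6117
= 61.2%

61.2


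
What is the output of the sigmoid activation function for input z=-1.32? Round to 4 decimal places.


sigmoid(z) = 1 / (1 + exp(-z))
exp(-(-1.32)) = exp(1.32) = 3.7434
1 + 3.7434 = 4.7434
1 / 4.7434 = 0.2108

0.2108


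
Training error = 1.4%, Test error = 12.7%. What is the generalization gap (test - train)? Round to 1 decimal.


Generalization gap = test_error - train_error
= 12.7 - 1.4
= 11.3%
A large gap suggests overfitting.

11.3


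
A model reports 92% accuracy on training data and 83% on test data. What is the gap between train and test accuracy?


Gap = train_accuracy - test_accuracy
= 92 - 83
= 9%
This moderate gap may indicate mild overfitting.

9


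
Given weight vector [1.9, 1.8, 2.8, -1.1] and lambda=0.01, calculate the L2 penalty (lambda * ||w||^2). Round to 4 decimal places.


Squaring each weight:
1.9^2 = 3.61
1.8^2 = 3.24
2.8^2 = 7.84
(-1.1)^2 = 1.21
Sum of squares = 15.9
Penalty = 0.01 * 15.9 = 0.1590

0.1590


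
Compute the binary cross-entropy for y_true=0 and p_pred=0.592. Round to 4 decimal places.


For y=0: Loss = -log(1-p)
= -log(1 - 0.592)
= -log(0.408)
= -(-0.8965)
= 0.8965

0.8965


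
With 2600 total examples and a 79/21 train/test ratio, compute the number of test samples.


Train samples = 2600 * 79% = 2054
Test samples = 2600 - 2054
= 546

546


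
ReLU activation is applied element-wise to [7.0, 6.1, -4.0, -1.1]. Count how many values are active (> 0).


ReLU(x) = max(0, x) for each element:
ReLU(7.0) = 7.0
ReLU(6.1) = 6.1
ReLU(-4.0) = 0
ReLU(-1.1) = 0
Active neurons (>0): 2

2


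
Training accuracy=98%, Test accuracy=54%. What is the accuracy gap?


Gap = train_accuracy - test_accuracy
= 98 - 54
= 44%
This large gap strongly indicates overfitting.

44


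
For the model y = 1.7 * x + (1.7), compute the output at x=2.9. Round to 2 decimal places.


y = 1.7 * 2.9 + (1.7)
= 4.93 + (1.7)
= 6.63

6.63


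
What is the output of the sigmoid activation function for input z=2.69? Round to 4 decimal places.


sigmoid(z) = 1 / (1 + exp(-z))
exp(-(2.69)) = exp(-2.69) = 0.0679
1 + 0.0679 = 1.0679
1 / 1.0679 = 0.9364

0.9364


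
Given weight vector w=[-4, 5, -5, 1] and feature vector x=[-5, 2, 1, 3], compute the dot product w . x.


Element-wise products:
-4 * -5 = 20
5 * 2 = 10
-5 * 1 = -5
1 * 3 = 3
Sum = 20 + 10 + -5 + 3
= 28

28


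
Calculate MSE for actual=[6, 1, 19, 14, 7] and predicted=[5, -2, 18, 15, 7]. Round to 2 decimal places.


Differences: [1, 3, 1, -1, 0]
Squared errors: [1, 9, 1, 1, 0]
Sum of squared errors = 12
MSE = 12 / 5 = 2.40

2.40


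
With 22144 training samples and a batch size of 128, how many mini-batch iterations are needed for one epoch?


Iterations per epoch = dataset_size / batch_size
= 22144 / 128
= 173

173


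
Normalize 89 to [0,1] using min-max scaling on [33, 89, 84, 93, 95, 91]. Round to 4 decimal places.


Min = 33, Max = 95
Range = 95 - 33 = 62
Scaled = (x - min) / (max - min)
= (89 - 33) / 62
= 56 / 62
= 0.9032

0.9032


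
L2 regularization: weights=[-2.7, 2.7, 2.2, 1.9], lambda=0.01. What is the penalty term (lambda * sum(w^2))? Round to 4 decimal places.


Squaring each weight:
(-2.7)^2 = 7.29
2.7^2 = 7.29
2.2^2 = 4.84
1.9^2 = 3.61
Sum of squares = 23.03
Penalty = 0.01 * 23.03 = 0.2303

0.2303


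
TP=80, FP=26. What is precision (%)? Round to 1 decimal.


Precision = TP / (TP + FP) * 100
= 80 / (80 + 26)
= 80 / 106
= 0.7547
= 75.5%

75.5


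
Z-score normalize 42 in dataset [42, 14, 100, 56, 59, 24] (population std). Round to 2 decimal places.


Mean = (42 + 14 + 100 + 56 + 59 + 24) / 6 = 49.1667
Variance = sum((x_i - mean)^2) / n = 774.8056
Std = sqrt(774.8056) = 27.8353
Z = (x - mean) / std
= (42 - 49.1667) / 27.8353
= -7.1667 / 27.8353
= -0.26

-0.26


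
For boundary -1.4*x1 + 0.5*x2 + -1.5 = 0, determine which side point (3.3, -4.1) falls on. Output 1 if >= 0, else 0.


Compute -1.4 * 3.3 + 0.5 * -4.1 + -1.5
= -4.62 + -2.05 + -1.5
= -8.17
Since -8.17 < 0, the point is on the negative side.

0


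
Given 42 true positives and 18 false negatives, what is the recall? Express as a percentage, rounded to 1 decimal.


Recall = TP / (TP + FN) * 100
= 42 / (42 + 18)
= 42 / 60
= 0.7
= 70.0%

70.0


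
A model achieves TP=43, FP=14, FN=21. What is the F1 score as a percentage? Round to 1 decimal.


Precision = TP / (TP + FP) = 43 / 57 = 0.7544
Recall = TP / (TP + FN) = 43 / 64 = 0.6719
F1 = 2 * P * R / (P + R)
= 2 * 0.7544 * 0.6719 / (0.7544 + 0.6719)
= 1.0137 / 1.4263
= 0.7107
As percentage: 71.1%

71.1


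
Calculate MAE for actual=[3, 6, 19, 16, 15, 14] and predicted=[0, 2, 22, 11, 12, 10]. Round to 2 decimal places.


Absolute errors: [3, 4, 3, 5, 3, 4]
Sum of absolute errors = 22
MAE = 22 / 6 = 3.67

3.67


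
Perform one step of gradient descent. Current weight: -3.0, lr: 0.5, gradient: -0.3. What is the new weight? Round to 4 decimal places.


w_new = w_old - lr * gradient
= -3.0 - 0.5 * -0.3
= -3.0 - (-0.15)
= -2.8500

-2.8500


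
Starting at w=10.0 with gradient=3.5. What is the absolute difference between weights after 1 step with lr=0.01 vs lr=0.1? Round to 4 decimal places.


With lr=0.01: w_new = 10.0 - 0.01 * 3.5 = 9.965
With lr=0.1: w_new = 10.0 - 0.1 * 3.5 = 9.65
Absolute difference = |9.965 - 9.65|
= 0.3150

0.3150


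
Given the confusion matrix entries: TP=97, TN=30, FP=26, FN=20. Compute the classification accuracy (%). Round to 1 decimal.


Accuracy = (TP + TN) / (TP + TN + FP + FN) * 100
= (97 + 30) / (97 + 30 + 26 + 20)
= 127 / 173
= 0.7341
= 73.4%

73.4


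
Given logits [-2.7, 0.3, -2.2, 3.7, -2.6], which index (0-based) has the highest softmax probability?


Softmax is a monotonic transformation, so it preserves the argmax.
We need to find the index of the maximum logit.
Index 0: -2.7
Index 1: 0.3
Index 2: -2.2
Index 3: 3.7
Index 4: -2.6
Maximum logit = 3.7 at index 3

3


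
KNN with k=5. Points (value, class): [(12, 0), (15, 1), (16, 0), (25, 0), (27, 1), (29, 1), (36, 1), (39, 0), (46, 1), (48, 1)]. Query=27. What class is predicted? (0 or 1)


Distances from query 27:
Point 27 (class 1): distance = 0
Point 25 (class 0): distance = 2
Point 29 (class 1): distance = 2
Point 36 (class 1): distance = 9
Point 16 (class 0): distance = 11
K=5 nearest neighbors: classes = [1, 0, 1, 1, 0]
Votes for class 1: 3 / 5
Majority vote => class 1

1


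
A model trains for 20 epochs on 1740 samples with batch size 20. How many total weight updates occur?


Iterations per epoch = 1740 / 20 = 87
Total updates = iterations_per_epoch * epochs
= 87 * 20
= 1740

1740


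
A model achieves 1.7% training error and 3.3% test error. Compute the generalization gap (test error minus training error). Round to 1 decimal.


Generalization gap = test_error - train_error
= 3.3 - 1.7
= 1.6%
A small gap suggests good generalization.

1.6


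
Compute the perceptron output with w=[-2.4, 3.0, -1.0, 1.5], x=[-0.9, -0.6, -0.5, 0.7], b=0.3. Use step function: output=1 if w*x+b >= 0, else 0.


z = w . x + b
= -2.4*-0.9 + 3.0*-0.6 + -1.0*-0.5 + 1.5*0.7 + 0.3
= 2.16 + -1.8 + 0.5 + 1.05 + 0.3
= 1.91 + 0.3
= 2.21
Since z = 2.21 >= 0, output = 1

1


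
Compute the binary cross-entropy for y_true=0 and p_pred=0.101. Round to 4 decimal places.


For y=0: Loss = -log(1-p)
= -log(1 - 0.101)
= -log(0.899)
= -(-0.1065)
= 0.1065

0.1065


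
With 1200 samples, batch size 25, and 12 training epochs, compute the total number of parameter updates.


Iterations per epoch = 1200 / 25 = 48
Total updates = iterations_per_epoch * epochs
= 48 * 12
= 576

576


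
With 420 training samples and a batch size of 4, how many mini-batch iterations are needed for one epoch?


Iterations per epoch = dataset_size / batch_size
= 420 / 4
= 105

105


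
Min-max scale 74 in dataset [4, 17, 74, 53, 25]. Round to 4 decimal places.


Min = 4, Max = 74
Range = 74 - 4 = 70
Scaled = (x - min) / (max - min)
= (74 - 4) / 70
= 70 / 70
= 1.0000

1.0000


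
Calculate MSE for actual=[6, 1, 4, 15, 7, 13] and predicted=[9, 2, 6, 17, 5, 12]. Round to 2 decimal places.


Differences: [-3, -1, -2, -2, 2, 1]
Squared errors: [9, 1, 4, 4, 4, 1]
Sum of squared errors = 23
MSE = 23 / 6 = 3.83

3.83


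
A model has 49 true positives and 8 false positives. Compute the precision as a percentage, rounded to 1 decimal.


Precision = TP / (TP + FP) * 100
= 49 / (49 + 8)
= 49 / 57
= 0.8596
= 86.0%

86.0


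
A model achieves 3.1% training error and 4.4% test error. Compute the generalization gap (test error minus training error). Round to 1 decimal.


Generalization gap = test_error - train_error
= 4.4 - 3.1
= 1.3%
A small gap suggests good generalization.

1.3


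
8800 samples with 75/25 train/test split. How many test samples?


Train samples = 8800 * 75% = 6600
Test samples = 8800 - 6600
= 2200

2200


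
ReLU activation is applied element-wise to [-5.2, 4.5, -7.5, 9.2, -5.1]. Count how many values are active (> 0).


ReLU(x) = max(0, x) for each element:
ReLU(-5.2) = 0
ReLU(4.5) = 4.5
ReLU(-7.5) = 0
ReLU(9.2) = 9.2
ReLU(-5.1) = 0
Active neurons (>0): 2

2


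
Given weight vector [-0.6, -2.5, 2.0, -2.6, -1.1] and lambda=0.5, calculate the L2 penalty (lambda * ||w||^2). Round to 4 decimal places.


Squaring each weight:
(-0.6)^2 = 0.36
(-2.5)^2 = 6.25
2.0^2 = 4.0
(-2.6)^2 = 6.76
(-1.1)^2 = 1.21
Sum of squares = 18.58
Penalty = 0.5 * 18.58 = 9.2900

9.2900


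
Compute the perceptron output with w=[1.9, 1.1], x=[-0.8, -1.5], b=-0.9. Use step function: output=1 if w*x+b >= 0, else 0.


z = w . x + b
= 1.9*-0.8 + 1.1*-1.5 + -0.9
= -1.52 + -1.65 + -0.9
= -3.17 + -0.9
= -4.07
Since z = -4.07 < 0, output = 0

0


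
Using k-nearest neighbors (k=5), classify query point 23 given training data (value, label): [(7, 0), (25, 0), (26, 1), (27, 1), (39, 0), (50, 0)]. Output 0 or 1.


Distances from query 23:
Point 25 (class 0): distance = 2
Point 26 (class 1): distance = 3
Point 27 (class 1): distance = 4
Point 7 (class 0): distance = 16
Point 39 (class 0): distance = 16
K=5 nearest neighbors: classes = [0, 1, 1, 0, 0]
Votes for class 1: 2 / 5
Majority vote => class 0

0


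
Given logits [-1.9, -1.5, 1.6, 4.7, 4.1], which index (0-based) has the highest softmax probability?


Softmax is a monotonic transformation, so it preserves the argmax.
We need to find the index of the maximum logit.
Index 0: -1.9
Index 1: -1.5
Index 2: 1.6
Index 3: 4.7
Index 4: 4.1
Maximum logit = 4.7 at index 3

3


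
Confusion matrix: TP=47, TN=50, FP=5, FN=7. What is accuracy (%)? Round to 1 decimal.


Accuracy = (TP + TN) / (TP + TN + FP + FN) * 100
= (47 + 50) / (47 + 50 + 5 + 7)
= 97 / 109
= 0.8899
= 89.0%

89.0


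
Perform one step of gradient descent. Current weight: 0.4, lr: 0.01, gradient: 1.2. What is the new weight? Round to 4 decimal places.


w_new = w_old - lr * gradient
= 0.4 - 0.01 * 1.2
= 0.4 - (0.012)
= 0.3880

0.3880


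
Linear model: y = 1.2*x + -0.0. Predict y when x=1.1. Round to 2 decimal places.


y = 1.2 * 1.1 + (-0.0)
= 1.32 + (-0.0)
= 1.32

1.32


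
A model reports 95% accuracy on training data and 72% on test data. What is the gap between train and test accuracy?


Gap = train_accuracy - test_accuracy
= 95 - 72
= 23%
This large gap strongly indicates overfitting.

23


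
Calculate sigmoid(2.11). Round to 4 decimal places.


sigmoid(z) = 1 / (1 + exp(-z))
exp(-(2.11)) = exp(-2.11) = 0.1212
1 + 0.1212 = 1.1212
1 / 1.1212 = 0.8919

0.8919


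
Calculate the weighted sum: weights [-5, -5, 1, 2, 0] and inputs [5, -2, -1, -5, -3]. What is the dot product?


Element-wise products:
-5 * 5 = -25
-5 * -2 = 10
1 * -1 = -1
2 * -5 = -10
0 * -3 = 0
Sum = -25 + 10 + -1 + -10 + 0
= -26

-26


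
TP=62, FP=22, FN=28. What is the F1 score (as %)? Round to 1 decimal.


Precision = TP / (TP + FP) = 62 / 84 = 0.7381
Recall = TP / (TP + FN) = 62 / 90 = 0.6889
F1 = 2 * P * R / (P + R)
= 2 * 0.7381 * 0.6889 / (0.7381 + 0.6889)
= 1.0169 / 1.427
= 0.7126
As percentage: 71.3%

71.3


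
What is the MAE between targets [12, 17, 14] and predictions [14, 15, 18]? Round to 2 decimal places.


Absolute errors: [2, 2, 4]
Sum of absolute errors = 8
MAE = 8 / 3 = 2.67

2.67


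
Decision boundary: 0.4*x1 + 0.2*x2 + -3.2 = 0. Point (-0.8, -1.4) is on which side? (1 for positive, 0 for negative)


Compute 0.4 * -0.8 + 0.2 * -1.4 + -3.2
= -0.32 + -0.28 + -3.2
= -3.8
Since -3.8 < 0, the point is on the negative side.

0


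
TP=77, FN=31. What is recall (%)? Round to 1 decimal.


Recall = TP / (TP + FN) * 100
= 77 / (77 + 31)
= 77 / 108
= 0.713
= 71.3%

71.3


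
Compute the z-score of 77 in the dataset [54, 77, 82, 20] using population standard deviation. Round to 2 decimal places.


Mean = (54 + 77 + 82 + 20) / 4 = 58.25
Variance = sum((x_i - mean)^2) / n = 599.1875
Std = sqrt(599.1875) = 24.4783
Z = (x - mean) / std
= (77 - 58.25) / 24.4783
= 18.75 / 24.4783
= 0.77

0.77


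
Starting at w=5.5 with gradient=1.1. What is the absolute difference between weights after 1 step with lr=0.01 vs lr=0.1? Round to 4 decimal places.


With lr=0.01: w_new = 5.5 - 0.01 * 1.1 = 5.489
With lr=0.1: w_new = 5.5 - 0.1 * 1.1 = 5.39
Absolute difference = |5.489 - 5.39|
= 0.0990

0.0990


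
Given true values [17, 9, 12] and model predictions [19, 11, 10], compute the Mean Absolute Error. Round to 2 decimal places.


Absolute errors: [2, 2, 2]
Sum of absolute errors = 6
MAE = 6 / 3 = 2.00

2.00


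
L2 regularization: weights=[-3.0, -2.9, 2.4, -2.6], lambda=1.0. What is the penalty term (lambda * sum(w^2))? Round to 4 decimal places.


Squaring each weight:
(-3.0)^2 = 9.0
(-2.9)^2 = 8.41
2.4^2 = 5.76
(-2.6)^2 = 6.76
Sum of squares = 29.93
Penalty = 1.0 * 29.93 = 29.9300

29.9300


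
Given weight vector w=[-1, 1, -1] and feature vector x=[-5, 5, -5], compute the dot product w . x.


Element-wise products:
-1 * -5 = 5
1 * 5 = 5
-1 * -5 = 5
Sum = 5 + 5 + 5
= 15

15


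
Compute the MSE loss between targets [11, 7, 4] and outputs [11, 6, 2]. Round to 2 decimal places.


Differences: [0, 1, 2]
Squared errors: [0, 1, 4]
Sum of squared errors = 5
MSE = 5 / 3 = 1.67

1.67


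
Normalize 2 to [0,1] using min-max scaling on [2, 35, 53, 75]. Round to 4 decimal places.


Min = 2, Max = 75
Range = 75 - 2 = 73
Scaled = (x - min) / (max - min)
= (2 - 2) / 73
= 0 / 73
= 0.0000

0.0000


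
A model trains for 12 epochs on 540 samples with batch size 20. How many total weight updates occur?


Iterations per epoch = 540 / 20 = 27
Total updates = iterations_per_epoch * epochs
= 27 * 12
= 324

324


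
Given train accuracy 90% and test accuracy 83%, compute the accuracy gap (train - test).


Gap = train_accuracy - test_accuracy
= 90 - 83
= 7%
This moderate gap may indicate mild overfitting.

7


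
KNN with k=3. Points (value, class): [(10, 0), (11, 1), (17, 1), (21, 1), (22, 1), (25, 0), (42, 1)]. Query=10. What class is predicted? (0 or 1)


Distances from query 10:
Point 10 (class 0): distance = 0
Point 11 (class 1): distance = 1
Point 17 (class 1): distance = 7
K=3 nearest neighbors: classes = [0, 1, 1]
Votes for class 1: 2 / 3
Majority vote => class 1

1


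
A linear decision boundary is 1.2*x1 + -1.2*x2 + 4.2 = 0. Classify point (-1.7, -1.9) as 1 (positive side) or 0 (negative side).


Compute 1.2 * -1.7 + -1.2 * -1.9 + 4.2
= -2.04 + 2.28 + 4.2
= 4.44
Since 4.44 >= 0, the point is on the positive side.

1


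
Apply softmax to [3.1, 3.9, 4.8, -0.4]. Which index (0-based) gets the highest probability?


Softmax is a monotonic transformation, so it preserves the argmax.
We need to find the index of the maximum logit.
Index 0: 3.1
Index 1: 3.9
Index 2: 4.8
Index 3: -0.4
Maximum logit = 4.8 at index 2

2


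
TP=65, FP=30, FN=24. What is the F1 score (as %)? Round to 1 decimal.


Precision = TP / (TP + FP) = 65 / 95 = 0.6842
Recall = TP / (TP + FN) = 65 / 89 = 0.7303
F1 = 2 * P * R / (P + R)
= 2 * 0.6842 * 0.7303 / (0.6842 + 0.7303)
= 0.9994 / 1.4145
= 0.7065
As percentage: 70.7%

70.7


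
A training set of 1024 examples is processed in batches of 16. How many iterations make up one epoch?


Iterations per epoch = dataset_size / batch_size
= 1024 / 16
= 64

64


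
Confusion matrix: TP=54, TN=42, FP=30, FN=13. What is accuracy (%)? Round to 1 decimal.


Accuracy = (TP + TN) / (TP + TN + FP + FN) * 100
= (54 + 42) / (54 + 42 + 30 + 13)
= 96 / 139
= 0.6906
= 69.1%

69.1


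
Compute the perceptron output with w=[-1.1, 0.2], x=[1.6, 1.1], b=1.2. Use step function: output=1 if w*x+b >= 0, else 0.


z = w . x + b
= -1.1*1.6 + 0.2*1.1 + 1.2
= -1.76 + 0.22 + 1.2
= -1.54 + 1.2
= -0.34
Since z = -0.34 < 0, output = 0

0


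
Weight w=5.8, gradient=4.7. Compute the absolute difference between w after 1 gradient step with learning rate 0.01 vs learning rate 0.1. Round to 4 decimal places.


With lr=0.01: w_new = 5.8 - 0.01 * 4.7 = 5.753
With lr=0.1: w_new = 5.8 - 0.1 * 4.7 = 5.33
Absolute difference = |5.753 - 5.33|
= 0.4230

0.4230


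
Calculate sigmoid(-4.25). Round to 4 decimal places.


sigmoid(z) = 1 / (1 + exp(-z))
exp(-(-4.25)) = exp(4.25) = 70.1054
1 + 70.1054 = 71.1054
1 / 71.1054 = 0.0141

0.0141


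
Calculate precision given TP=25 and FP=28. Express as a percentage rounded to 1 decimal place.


Precision = TP / (TP + FP) * 100
= 25 / (25 + 28)
= 25 / 53
= 0.4717
= 47.2%

47.2


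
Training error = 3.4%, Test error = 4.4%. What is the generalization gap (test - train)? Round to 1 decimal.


Generalization gap = test_error - train_error
= 4.4 - 3.4
= 1.0%
A small gap suggests good generalization.

1.0


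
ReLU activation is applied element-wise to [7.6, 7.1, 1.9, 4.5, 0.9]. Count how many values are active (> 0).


ReLU(x) = max(0, x) for each element:
ReLU(7.6) = 7.6
ReLU(7.1) = 7.1
ReLU(1.9) = 1.9
ReLU(4.5) = 4.5
ReLU(0.9) = 0.9
Active neurons (>0): 5

5


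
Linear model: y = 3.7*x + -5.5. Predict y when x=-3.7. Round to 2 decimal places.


y = 3.7 * -3.7 + (-5.5)
= -13.69 + (-5.5)
= -19.19

-19.19


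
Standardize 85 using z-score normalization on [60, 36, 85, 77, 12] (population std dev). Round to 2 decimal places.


Mean = (60 + 36 + 85 + 77 + 12) / 5 = 54.0
Variance = sum((x_i - mean)^2) / n = 722.8
Std = sqrt(722.8) = 26.8849
Z = (x - mean) / std
= (85 - 54.0) / 26.8849
= 31.0 / 26.8849
= 1.15

1.15


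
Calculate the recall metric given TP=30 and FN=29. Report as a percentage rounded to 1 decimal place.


Recall = TP / (TP + FN) * 100
= 30 / (30 + 29)
= 30 / 59
= 0.5085
= 50.8%

50.8


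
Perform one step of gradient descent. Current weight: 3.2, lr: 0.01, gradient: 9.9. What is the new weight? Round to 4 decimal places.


w_new = w_old - lr * gradient
= 3.2 - 0.01 * 9.9
= 3.2 - (0.099)
= 3.1010

3.1010


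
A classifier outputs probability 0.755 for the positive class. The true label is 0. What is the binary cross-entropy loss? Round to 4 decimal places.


For y=0: Loss = -log(1-p)
= -log(1 - 0.755)
= -log(0.245)
= -(-1.4065)
= 1.4065

1.4065


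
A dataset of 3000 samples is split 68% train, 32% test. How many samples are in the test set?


Train samples = 3000 * 68% = 2040
Test samples = 3000 - 2040
= 960

960


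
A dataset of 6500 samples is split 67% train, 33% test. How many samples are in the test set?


Train samples = 6500 * 67% = 4355
Test samples = 6500 - 4355
= 2145

2145


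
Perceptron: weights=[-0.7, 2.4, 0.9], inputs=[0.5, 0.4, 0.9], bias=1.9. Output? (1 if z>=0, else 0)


z = w . x + b
= -0.7*0.5 + 2.4*0.4 + 0.9*0.9 + 1.9
= -0.35 + 0.96 + 0.81 + 1.9
= 1.42 + 1.9
= 3.32
Since z = 3.32 >= 0, output = 1

1


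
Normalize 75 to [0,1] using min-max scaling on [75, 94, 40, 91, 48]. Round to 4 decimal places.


Min = 40, Max = 94
Range = 94 - 40 = 54
Scaled = (x - min) / (max - min)
= (75 - 40) / 54
= 35 / 54
= 0.6481

0.6481


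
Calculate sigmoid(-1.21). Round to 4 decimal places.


sigmoid(z) = 1 / (1 + exp(-z))
exp(-(-1.21)) = exp(1.21) = 3.3535
1 + 3.3535 = 4.3535
1 / 4.3535 = 0.2297

0.2297


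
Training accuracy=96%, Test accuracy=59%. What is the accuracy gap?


Gap = train_accuracy - test_accuracy
= 96 - 59
= 37%
This large gap strongly indicates overfitting.

37


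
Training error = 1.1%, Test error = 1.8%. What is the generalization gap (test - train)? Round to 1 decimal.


Generalization gap = test_error - train_error
= 1.8 - 1.1
= 0.7%
A small gap suggests good generalization.

0.7


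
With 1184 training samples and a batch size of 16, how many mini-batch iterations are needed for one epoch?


Iterations per epoch = dataset_size / batch_size
= 1184 / 16
= 74

74


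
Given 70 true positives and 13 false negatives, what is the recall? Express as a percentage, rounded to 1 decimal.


Recall = TP / (TP + FN) * 100
= 70 / (70 + 13)
= 70 / 83
= 0.8434
= 84.3%

84.3


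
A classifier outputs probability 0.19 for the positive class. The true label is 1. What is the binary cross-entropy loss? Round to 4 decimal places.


For y=1: Loss = -log(p)
= -log(0.19)
= -(-1.6607)
= 1.6607

1.6607


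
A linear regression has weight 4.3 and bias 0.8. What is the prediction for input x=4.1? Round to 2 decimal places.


y = 4.3 * 4.1 + (0.8)
= 17.63 + (0.8)
= 18.43

18.43


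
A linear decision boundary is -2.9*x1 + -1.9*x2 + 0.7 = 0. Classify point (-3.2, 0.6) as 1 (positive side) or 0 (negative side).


Compute -2.9 * -3.2 + -1.9 * 0.6 + 0.7
= 9.28 + -1.14 + 0.7
= 8.84
Since 8.84 >= 0, the point is on the positive side.

1


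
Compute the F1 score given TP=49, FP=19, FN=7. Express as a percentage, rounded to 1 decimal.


Precision = TP / (TP + FP) = 49 / 68 = 0.7206
Recall = TP / (TP + FN) = 49 / 56 = 0.875
F1 = 2 * P * R / (P + R)
= 2 * 0.7206 * 0.875 / (0.7206 + 0.875)
= 1.261 / 1.5956
= 0.7903
As percentage: 79.0%

79.0


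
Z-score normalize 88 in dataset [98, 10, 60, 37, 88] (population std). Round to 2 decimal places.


Mean = (98 + 10 + 60 + 37 + 88) / 5 = 58.6
Variance = sum((x_i - mean)^2) / n = 1049.44
Std = sqrt(1049.44) = 32.3951
Z = (x - mean) / std
= (88 - 58.6) / 32.3951
= 29.4 / 32.3951
= 0.91

0.91


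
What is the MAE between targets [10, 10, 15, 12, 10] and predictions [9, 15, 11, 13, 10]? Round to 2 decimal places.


Absolute errors: [1, 5, 4, 1, 0]
Sum of absolute errors = 11
MAE = 11 / 5 = 2.20

2.20


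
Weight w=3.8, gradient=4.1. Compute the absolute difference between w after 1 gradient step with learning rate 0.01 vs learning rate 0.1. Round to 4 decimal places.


With lr=0.01: w_new = 3.8 - 0.01 * 4.1 = 3.759
With lr=0.1: w_new = 3.8 - 0.1 * 4.1 = 3.39
Absolute difference = |3.759 - 3.39|
= 0.3690

0.3690


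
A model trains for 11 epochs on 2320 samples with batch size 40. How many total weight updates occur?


Iterations per epoch = 2320 / 40 = 58
Total updates = iterations_per_epoch * epochs
= 58 * 11
= 638

638


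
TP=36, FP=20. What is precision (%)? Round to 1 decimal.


Precision = TP / (TP + FP) * 100
= 36 / (36 + 20)
= 36 / 56
= 0.6429
= 64.3%

64.3


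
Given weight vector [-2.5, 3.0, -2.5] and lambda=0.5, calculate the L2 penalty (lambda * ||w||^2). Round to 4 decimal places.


Squaring each weight:
(-2.5)^2 = 6.25
3.0^2 = 9.0
(-2.5)^2 = 6.25
Sum of squares = 21.5
Penalty = 0.5 * 21.5 = 10.7500

10.7500


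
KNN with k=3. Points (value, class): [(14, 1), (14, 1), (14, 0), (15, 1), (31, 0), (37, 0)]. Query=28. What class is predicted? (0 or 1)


Distances from query 28:
Point 31 (class 0): distance = 3
Point 37 (class 0): distance = 9
Point 15 (class 1): distance = 13
K=3 nearest neighbors: classes = [0, 0, 1]
Votes for class 1: 1 / 3
Majority vote => class 0

0


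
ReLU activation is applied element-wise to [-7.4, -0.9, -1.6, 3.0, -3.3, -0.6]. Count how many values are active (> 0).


ReLU(x) = max(0, x) for each element:
ReLU(-7.4) = 0
ReLU(-0.9) = 0
ReLU(-1.6) = 0
ReLU(3.0) = 3.0
ReLU(-3.3) = 0
ReLU(-0.6) = 0
Active neurons (>0): 1

1


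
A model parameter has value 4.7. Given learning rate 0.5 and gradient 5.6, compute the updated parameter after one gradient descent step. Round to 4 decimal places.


w_new = w_old - lr * gradient
= 4.7 - 0.5 * 5.6
= 4.7 - (2.8)
= 1.9000

1.9000


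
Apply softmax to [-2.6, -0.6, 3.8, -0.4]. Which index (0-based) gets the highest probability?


Softmax is a monotonic transformation, so it preserves the argmax.
We need to find the index of the maximum logit.
Index 0: -2.6
Index 1: -0.6
Index 2: 3.8
Index 3: -0.4
Maximum logit = 3.8 at index 2

2


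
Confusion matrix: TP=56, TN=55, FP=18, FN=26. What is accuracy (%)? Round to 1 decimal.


Accuracy = (TP + TN) / (TP + TN + FP + FN) * 100
= (56 + 55) / (56 + 55 + 18 + 26)
= 111 / 155
= 0.7161
= 71.6%

71.6


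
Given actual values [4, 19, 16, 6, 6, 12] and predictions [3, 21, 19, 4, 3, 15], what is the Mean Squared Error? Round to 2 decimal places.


Differences: [1, -2, -3, 2, 3, -3]
Squared errors: [1, 4, 9, 4, 9, 9]
Sum of squared errors = 36
MSE = 36 / 6 = 6.00

6.00


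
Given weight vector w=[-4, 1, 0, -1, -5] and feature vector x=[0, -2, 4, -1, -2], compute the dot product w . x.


Element-wise products:
-4 * 0 = 0
1 * -2 = -2
0 * 4 = 0
-1 * -1 = 1
-5 * -2 = 10
Sum = 0 + -2 + 0 + 1 + 10
= 9

9


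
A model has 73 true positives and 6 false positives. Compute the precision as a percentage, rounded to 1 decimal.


Precision = TP / (TP + FP) * 100
= 73 / (73 + 6)
= 73 / 79
= 0.9241
= 92.4%

92.4


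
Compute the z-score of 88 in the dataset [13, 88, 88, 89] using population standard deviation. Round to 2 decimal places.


Mean = (13 + 88 + 88 + 89) / 4 = 69.5
Variance = sum((x_i - mean)^2) / n = 1064.25
Std = sqrt(1064.25) = 32.6228
Z = (x - mean) / std
= (88 - 69.5) / 32.6228
= 18.5 / 32.6228
= 0.57

0.57


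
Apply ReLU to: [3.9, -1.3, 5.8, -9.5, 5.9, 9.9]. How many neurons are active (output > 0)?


ReLU(x) = max(0, x) for each element:
ReLU(3.9) = 3.9
ReLU(-1.3) = 0
ReLU(5.8) = 5.8
ReLU(-9.5) = 0
ReLU(5.9) = 5.9
ReLU(9.9) = 9.9
Active neurons (>0): 4

4


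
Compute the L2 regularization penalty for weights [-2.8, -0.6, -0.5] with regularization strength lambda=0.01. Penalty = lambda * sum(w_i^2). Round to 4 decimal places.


Squaring each weight:
(-2.8)^2 = 7.84
(-0.6)^2 = 0.36
(-0.5)^2 = 0.25
Sum of squares = 8.45
Penalty = 0.01 * 8.45 = 0.0845

0.0845


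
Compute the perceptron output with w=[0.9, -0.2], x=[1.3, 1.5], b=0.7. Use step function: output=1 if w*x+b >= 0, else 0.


z = w . x + b
= 0.9*1.3 + -0.2*1.5 + 0.7
= 1.17 + -0.3 + 0.7
= 0.87 + 0.7
= 1.57
Since z = 1.57 >= 0, output = 1

1


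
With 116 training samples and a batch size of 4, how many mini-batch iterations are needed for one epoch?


Iterations per epoch = dataset_size / batch_size
= 116 / 4
= 29

29


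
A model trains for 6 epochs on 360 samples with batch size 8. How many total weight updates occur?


Iterations per epoch = 360 / 8 = 45
Total updates = iterations_per_epoch * epochs
= 45 * 6
= 270

270


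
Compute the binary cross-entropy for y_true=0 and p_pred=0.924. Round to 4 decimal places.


For y=0: Loss = -log(1-p)
= -log(1 - 0.924)
= -log(0.076)
= -(-2.577)
= 2.5770

2.5770


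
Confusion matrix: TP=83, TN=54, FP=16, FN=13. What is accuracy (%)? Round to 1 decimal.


Accuracy = (TP + TN) / (TP + TN + FP + FN) * 100
= (83 + 54) / (83 + 54 + 16 + 13)
= 137 / 166
= 0.8253
= 82.5%

82.5


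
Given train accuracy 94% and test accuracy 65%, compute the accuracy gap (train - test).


Gap = train_accuracy - test_accuracy
= 94 - 65
= 29%
This large gap strongly indicates overfitting.

29


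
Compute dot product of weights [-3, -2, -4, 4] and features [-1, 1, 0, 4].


Element-wise products:
-3 * -1 = 3
-2 * 1 = -2
-4 * 0 = 0
4 * 4 = 16
Sum = 3 + -2 + 0 + 16
= 17

17


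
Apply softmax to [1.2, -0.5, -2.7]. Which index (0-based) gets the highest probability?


Softmax is a monotonic transformation, so it preserves the argmax.
We need to find the index of the maximum logit.
Index 0: 1.2
Index 1: -0.5
Index 2: -2.7
Maximum logit = 1.2 at index 0

0


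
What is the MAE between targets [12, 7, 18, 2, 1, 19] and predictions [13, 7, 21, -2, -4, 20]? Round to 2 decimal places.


Absolute errors: [1, 0, 3, 4, 5, 1]
Sum of absolute errors = 14
MAE = 14 / 6 = 2.33

2.33


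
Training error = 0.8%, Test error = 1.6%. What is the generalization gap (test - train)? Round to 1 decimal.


Generalization gap = test_error - train_error
= 1.6 - 0.8
= 0.8%
A small gap suggests good generalization.

0.8


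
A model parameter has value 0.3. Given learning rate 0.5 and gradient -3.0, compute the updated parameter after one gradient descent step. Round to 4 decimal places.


w_new = w_old - lr * gradient
= 0.3 - 0.5 * -3.0
= 0.3 - (-1.5)
= 1.8000

1.8000


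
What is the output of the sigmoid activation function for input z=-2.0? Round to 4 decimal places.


sigmoid(z) = 1 / (1 + exp(-z))
exp(-(-2.0)) = exp(2.0) = 7.3891
1 + 7.3891 = 8.3891
1 / 8.3891 = 0.1192

0.1192


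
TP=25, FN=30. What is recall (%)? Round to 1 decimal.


Recall = TP / (TP + FN) * 100
= 25 / (25 + 30)
= 25 / 55
= 0.4545
= 45.5%

45.5


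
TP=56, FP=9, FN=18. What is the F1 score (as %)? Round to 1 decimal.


Precision = TP / (TP + FP) = 56 / 65 = 0.8615
Recall = TP / (TP + FN) = 56 / 74 = 0.7568
F1 = 2 * P * R / (P + R)
= 2 * 0.8615 * 0.7568 / (0.8615 + 0.7568)
= 1.304 / 1.6183
= 0.8058
As percentage: 80.6%

80.6


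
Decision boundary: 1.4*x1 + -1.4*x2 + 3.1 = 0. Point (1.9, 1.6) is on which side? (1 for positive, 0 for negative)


Compute 1.4 * 1.9 + -1.4 * 1.6 + 3.1
= 2.66 + -2.24 + 3.1
= 3.52
Since 3.52 >= 0, the point is on the positive side.

1


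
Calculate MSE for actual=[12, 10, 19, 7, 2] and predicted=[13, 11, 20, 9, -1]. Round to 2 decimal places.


Differences: [-1, -1, -1, -2, 3]
Squared errors: [1, 1, 1, 4, 9]
Sum of squared errors = 16
MSE = 16 / 5 = 3.20

3.20


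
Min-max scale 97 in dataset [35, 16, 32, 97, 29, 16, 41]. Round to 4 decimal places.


Min = 16, Max = 97
Range = 97 - 16 = 81
Scaled = (x - min) / (max - min)
= (97 - 16) / 81
= 81 / 81
= 1.0000

1.0000


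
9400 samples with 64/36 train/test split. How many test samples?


Train samples = 9400 * 64% = 6016
Test samples = 9400 - 6016
= 3384

3384


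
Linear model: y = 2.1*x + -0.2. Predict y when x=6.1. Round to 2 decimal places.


y = 2.1 * 6.1 + (-0.2)
= 12.81 + (-0.2)
= 12.61

12.61


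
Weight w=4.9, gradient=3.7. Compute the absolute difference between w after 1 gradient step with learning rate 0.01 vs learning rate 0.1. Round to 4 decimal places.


With lr=0.01: w_new = 4.9 - 0.01 * 3.7 = 4.863
With lr=0.1: w_new = 4.9 - 0.1 * 3.7 = 4.53
Absolute difference = |4.863 - 4.53|
= 0.3330

0.3330


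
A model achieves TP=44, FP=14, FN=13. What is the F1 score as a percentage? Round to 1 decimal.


Precision = TP / (TP + FP) = 44 / 58 = 0.7586
Recall = TP / (TP + FN) = 44 / 57 = 0.7719
F1 = 2 * P * R / (P + R)
= 2 * 0.7586 * 0.7719 / (0.7586 + 0.7719)
= 1.1712 / 1.5306
= 0.7652
As percentage: 76.5%

76.5


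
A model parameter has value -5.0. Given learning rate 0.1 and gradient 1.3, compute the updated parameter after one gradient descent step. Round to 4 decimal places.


w_new = w_old - lr * gradient
= -5.0 - 0.1 * 1.3
= -5.0 - (0.13)
= -5.1300

-5.1300


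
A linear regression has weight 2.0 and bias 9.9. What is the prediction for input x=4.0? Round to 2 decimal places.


y = 2.0 * 4.0 + (9.9)
= 8.0 + (9.9)
= 17.90

17.90


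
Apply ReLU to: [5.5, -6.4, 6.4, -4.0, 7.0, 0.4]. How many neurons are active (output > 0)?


ReLU(x) = max(0, x) for each element:
ReLU(5.5) = 5.5
ReLU(-6.4) = 0
ReLU(6.4) = 6.4
ReLU(-4.0) = 0
ReLU(7.0) = 7.0
ReLU(0.4) = 0.4
Active neurons (>0): 4

4


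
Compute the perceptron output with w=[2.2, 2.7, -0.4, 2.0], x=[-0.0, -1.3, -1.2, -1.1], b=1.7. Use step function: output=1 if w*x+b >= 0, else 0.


z = w . x + b
= 2.2*-0.0 + 2.7*-1.3 + -0.4*-1.2 + 2.0*-1.1 + 1.7
= -0.0 + -3.51 + 0.48 + -2.2 + 1.7
= -5.23 + 1.7
= -3.53
Since z = -3.53 < 0, output = 0

0


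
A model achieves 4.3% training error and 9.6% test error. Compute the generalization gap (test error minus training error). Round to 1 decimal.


Generalization gap = test_error - train_error
= 9.6 - 4.3
= 5.3%
A moderate gap.

5.3


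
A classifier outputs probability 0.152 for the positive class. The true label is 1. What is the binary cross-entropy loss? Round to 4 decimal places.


For y=1: Loss = -log(p)
= -log(0.152)
= -(-1.8839)
= 1.8839

1.8839


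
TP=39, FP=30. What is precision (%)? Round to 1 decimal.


Precision = TP / (TP + FP) * 100
= 39 / (39 + 30)
= 39 / 69
= 0.5652
= 56.5%

56.5


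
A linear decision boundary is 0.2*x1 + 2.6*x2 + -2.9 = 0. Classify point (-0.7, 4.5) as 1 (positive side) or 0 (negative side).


Compute 0.2 * -0.7 + 2.6 * 4.5 + -2.9
= -0.14 + 11.7 + -2.9
= 8.66
Since 8.66 >= 0, the point is on the positive side.

1


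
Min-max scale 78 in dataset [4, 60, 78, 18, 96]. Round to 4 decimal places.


Min = 4, Max = 96
Range = 96 - 4 = 92
Scaled = (x - min) / (max - min)
= (78 - 4) / 92
= 74 / 92
= 0.8043

0.8043


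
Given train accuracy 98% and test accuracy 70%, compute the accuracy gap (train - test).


Gap = train_accuracy - test_accuracy
= 98 - 70
= 28%
This large gap strongly indicates overfitting.

28


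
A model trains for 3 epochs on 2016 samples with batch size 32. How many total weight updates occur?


Iterations per epoch = 2016 / 32 = 63
Total updates = iterations_per_epoch * epochs
= 63 * 3
= 189

189


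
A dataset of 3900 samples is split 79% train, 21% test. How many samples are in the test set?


Train samples = 3900 * 79% = 3081
Test samples = 3900 - 3081
= 819

819


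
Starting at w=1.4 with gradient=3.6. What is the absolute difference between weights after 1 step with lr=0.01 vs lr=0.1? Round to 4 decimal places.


With lr=0.01: w_new = 1.4 - 0.01 * 3.6 = 1.364
With lr=0.1: w_new = 1.4 - 0.1 * 3.6 = 1.04
Absolute difference = |1.364 - 1.04|
= 0.3240

0.3240


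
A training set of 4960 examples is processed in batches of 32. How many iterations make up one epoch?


Iterations per epoch = dataset_size / batch_size
= 4960 / 32
= 155

155


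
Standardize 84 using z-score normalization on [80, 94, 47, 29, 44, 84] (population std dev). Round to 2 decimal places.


Mean = (80 + 94 + 47 + 29 + 44 + 84) / 6 = 63.0
Variance = sum((x_i - mean)^2) / n = 577.3333
Std = sqrt(577.3333) = 24.0278
Z = (x - mean) / std
= (84 - 63.0) / 24.0278
= 21.0 / 24.0278
= 0.87

0.87


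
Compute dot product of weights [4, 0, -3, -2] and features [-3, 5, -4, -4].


Element-wise products:
4 * -3 = -12
0 * 5 = 0
-3 * -4 = 12
-2 * -4 = 8
Sum = -12 + 0 + 12 + 8
= 8

8


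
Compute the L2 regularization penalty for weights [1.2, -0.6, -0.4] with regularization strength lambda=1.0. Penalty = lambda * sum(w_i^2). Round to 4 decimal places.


Squaring each weight:
1.2^2 = 1.44
(-0.6)^2 = 0.36
(-0.4)^2 = 0.16
Sum of squares = 1.96
Penalty = 1.0 * 1.96 = 1.9600

1.9600


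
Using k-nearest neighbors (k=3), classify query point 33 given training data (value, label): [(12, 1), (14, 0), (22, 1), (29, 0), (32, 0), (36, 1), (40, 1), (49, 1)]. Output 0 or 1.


Distances from query 33:
Point 32 (class 0): distance = 1
Point 36 (class 1): distance = 3
Point 29 (class 0): distance = 4
K=3 nearest neighbors: classes = [0, 1, 0]
Votes for class 1: 1 / 3
Majority vote => class 0

0


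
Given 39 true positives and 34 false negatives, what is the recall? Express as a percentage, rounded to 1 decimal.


Recall = TP / (TP + FN) * 100
= 39 / (39 + 34)
= 39 / 73
= 0.5342
= 53.4%

53.4


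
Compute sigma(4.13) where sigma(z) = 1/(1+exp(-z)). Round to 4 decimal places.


sigmoid(z) = 1 / (1 + exp(-z))
exp(-(4.13)) = exp(-4.13) = 0.0161
1 + 0.0161 = 1.0161
1 / 1.0161 = 0.9842

0.9842


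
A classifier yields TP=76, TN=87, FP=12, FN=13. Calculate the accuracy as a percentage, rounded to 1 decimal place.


Accuracy = (TP + TN) / (TP + TN + FP + FN) * 100
= (76 + 87) / (76 + 87 + 12 + 13)
= 163 / 188
= 0.867
= 86.7%

86.7


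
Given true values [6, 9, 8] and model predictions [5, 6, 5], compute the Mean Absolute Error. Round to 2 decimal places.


Absolute errors: [1, 3, 3]
Sum of absolute errors = 7
MAE = 7 / 3 = 2.33

2.33


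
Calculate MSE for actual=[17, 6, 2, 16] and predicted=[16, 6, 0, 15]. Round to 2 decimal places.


Differences: [1, 0, 2, 1]
Squared errors: [1, 0, 4, 1]
Sum of squared errors = 6
MSE = 6 / 4 = 1.50

1.50


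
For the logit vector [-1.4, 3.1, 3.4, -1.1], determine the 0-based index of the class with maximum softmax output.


Softmax is a monotonic transformation, so it preserves the argmax.
We need to find the index of the maximum logit.
Index 0: -1.4
Index 1: 3.1
Index 2: 3.4
Index 3: -1.1
Maximum logit = 3.4 at index 2

2


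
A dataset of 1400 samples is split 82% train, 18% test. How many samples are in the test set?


Train samples = 1400 * 82% = 1148
Test samples = 1400 - 1148
= 252

252


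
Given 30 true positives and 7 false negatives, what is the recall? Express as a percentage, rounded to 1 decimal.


Recall = TP / (TP + FN) * 100
= 30 / (30 + 7)
= 30 / 37
= 0.8108
= 81.1%

81.1


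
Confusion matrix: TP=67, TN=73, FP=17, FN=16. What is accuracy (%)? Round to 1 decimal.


Accuracy = (TP + TN) / (TP + TN + FP + FN) * 100
= (67 + 73) / (67 + 73 + 17 + 16)
= 140 / 173
= 0.8092
= 80.9%

80.9


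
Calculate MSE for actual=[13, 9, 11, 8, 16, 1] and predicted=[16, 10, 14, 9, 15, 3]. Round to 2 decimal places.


Differences: [-3, -1, -3, -1, 1, -2]
Squared errors: [9, 1, 9, 1, 1, 4]
Sum of squared errors = 25
MSE = 25 / 6 = 4.17

4.17


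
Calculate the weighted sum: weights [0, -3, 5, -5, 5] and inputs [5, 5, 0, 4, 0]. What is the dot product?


Element-wise products:
0 * 5 = 0
-3 * 5 = -15
5 * 0 = 0
-5 * 4 = -20
5 * 0 = 0
Sum = 0 + -15 + 0 + -20 + 0
= -35

-35


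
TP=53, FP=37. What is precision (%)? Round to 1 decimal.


Precision = TP / (TP + FP) * 100
= 53 / (53 + 37)
= 53 / 90
= 0.5889
= 58.9%

58.9


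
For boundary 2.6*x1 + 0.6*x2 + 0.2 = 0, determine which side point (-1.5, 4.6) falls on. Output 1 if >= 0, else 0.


Compute 2.6 * -1.5 + 0.6 * 4.6 + 0.2
= -3.9 + 2.76 + 0.2
= -0.94
Since -0.94 < 0, the point is on the negative side.

0


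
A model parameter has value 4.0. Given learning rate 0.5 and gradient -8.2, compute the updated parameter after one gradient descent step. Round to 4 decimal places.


w_new = w_old - lr * gradient
= 4.0 - 0.5 * -8.2
= 4.0 - (-4.1)
= 8.1000

8.1000


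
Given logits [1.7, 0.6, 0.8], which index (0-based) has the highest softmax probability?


Softmax is a monotonic transformation, so it preserves the argmax.
We need to find the index of the maximum logit.
Index 0: 1.7
Index 1: 0.6
Index 2: 0.8
Maximum logit = 1.7 at index 0

0


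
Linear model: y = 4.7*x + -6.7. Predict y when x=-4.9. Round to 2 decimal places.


y = 4.7 * -4.9 + (-6.7)
= -23.03 + (-6.7)
= -29.73

-29.73
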